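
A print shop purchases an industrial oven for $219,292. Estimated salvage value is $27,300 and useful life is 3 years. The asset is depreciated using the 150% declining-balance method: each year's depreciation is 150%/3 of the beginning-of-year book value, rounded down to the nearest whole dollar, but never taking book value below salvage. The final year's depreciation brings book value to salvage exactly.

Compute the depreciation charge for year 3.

$27,523

Depreciable base = $219,292 − $27,300 = $191,992.
Year 1: ⌊$219,292 × 150%/3⌋ = $109,646. Book value $109,646.
Year 2: ⌊$109,646 × 150%/3⌋ = $54,823. Book value $54,823.
Year 3 (final): $54,823 − $27,300 = $27,523. Book value $27,300.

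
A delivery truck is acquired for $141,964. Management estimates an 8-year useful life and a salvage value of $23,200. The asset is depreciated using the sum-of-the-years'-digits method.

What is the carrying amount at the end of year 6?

$33,097

Depreciable base = $141,964 − $23,200 = $118,764.
Sum of the years' digits = 8+7+6+5+4+3+2+1 = 36.
Year 1: $118,764 × 8/36 = $26,392. Book value $115,572.
Year 2: $118,764 × 7/36 = $23,093. Book value $92,479.
Year 3: $118,764 × 6/36 = $19,794. Book value $72,685.
Year 4: $118,764 × 5/36 = $16,495. Book value $56,190.
Year 5: $118,764 × 4/36 = $13,196. Book value $42,994.
Year 6: $118,764 × 3/36 = $9,897. Book value $33,097.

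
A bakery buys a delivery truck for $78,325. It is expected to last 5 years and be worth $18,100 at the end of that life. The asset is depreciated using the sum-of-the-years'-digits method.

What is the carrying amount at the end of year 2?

$42,190

Depreciable base = $78,325 − $18,100 = $60,225.
Sum of the years' digits = 5+4+3+2+1 = 15.
Year 1: $60,225 × 5/15 = $20,075. Book value $58,250.
Year 2: $60,225 × 4/15 = $16,060. Book value $42,190.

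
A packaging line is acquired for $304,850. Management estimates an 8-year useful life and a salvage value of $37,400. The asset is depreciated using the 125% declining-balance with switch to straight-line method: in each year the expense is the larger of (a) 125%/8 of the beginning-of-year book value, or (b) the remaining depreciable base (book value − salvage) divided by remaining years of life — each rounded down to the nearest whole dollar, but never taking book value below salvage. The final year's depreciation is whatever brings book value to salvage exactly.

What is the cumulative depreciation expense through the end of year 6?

Depreciable base = $304,850 − $37,400 = $267,450.
Year 1: DB = ⌊$304,850 × 125%/8⌋ = $47,632; SL = ⌊$267,450/8⌋ = $33,431 → take DB $47,632. Book value $257,218.
Year 2: DB = ⌊$257,218 × 125%/8⌋ = $40,190; SL = ⌊$219,818/7⌋ = $31,402 → take DB $40,190. Book value $217,028.
Year 3: DB = ⌊$217,028 × 125%/8⌋ = $33,910; SL = ⌊$179,628/6⌋ = $29,938 → take DB $33,910. Book value $183,118.
Year 4: DB = ⌊$183,118 × 125%/8⌋ = $28,612; SL = ⌊$145,718/5⌋ = $29,143 → take SL $29,143. Book value $153,975.
Year 5: DB = ⌊$153,975 × 125%/8⌋ = $24,058; SL = ⌊$116,575/4⌋ = $29,143 → take SL $29,143. Book value $124,832.
Year 6: DB = ⌊$124,832 × 125%/8⌋ = $19,505; SL = ⌊$87,432/3⌋ = $29,144 → take SL $29,144. Book value $95,688.
Accumulated through year 6 = $304,850 − $95,688 = $209,162.

$209,162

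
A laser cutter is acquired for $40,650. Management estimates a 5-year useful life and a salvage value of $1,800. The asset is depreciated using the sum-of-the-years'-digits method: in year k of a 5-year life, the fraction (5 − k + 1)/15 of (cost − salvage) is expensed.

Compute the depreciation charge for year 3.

Depreciable base = $40,650 − $1,800 = $38,850.
Sum of the years' digits = 5+4+3+2+1 = 15.
Year 1: $38,850 × 5/15 = $12,950. Book value $27,700.
Year 2: $38,850 × 4/15 = $10,360. Book value $17,340.
Year 3: $38,850 × 3/15 = $7,770. Book value $9,570.

$7,770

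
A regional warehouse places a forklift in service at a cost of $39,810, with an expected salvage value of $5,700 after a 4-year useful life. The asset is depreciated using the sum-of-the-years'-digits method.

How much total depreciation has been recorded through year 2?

$23,877

Depreciable base = $39,810 − $5,700 = $34,110.
Sum of the years' digits = 4+3+2+1 = 10.
Year 1: $34,110 × 4/10 = $13,644. Book value $26,166.
Year 2: $34,110 × 3/10 = $10,233. Book value $15,933.
Accumulated through year 2 = $39,810 − $15,933 = $23,877.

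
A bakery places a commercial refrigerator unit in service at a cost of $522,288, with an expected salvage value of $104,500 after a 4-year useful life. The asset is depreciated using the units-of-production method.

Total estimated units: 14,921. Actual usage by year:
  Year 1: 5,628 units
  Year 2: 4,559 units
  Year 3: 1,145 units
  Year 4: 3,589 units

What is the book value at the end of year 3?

$204,992

Depreciable base = $522,288 − $104,500 = $417,788.
Rate = $417,788 / 14,921 units = $28 per unit.
Year 1: 5,628 × $28 = $157,584. Book value $364,704.
Year 2: 4,559 × $28 = $127,652. Book value $237,052.
Year 3: 1,145 × $28 = $32,060. Book value $204,992.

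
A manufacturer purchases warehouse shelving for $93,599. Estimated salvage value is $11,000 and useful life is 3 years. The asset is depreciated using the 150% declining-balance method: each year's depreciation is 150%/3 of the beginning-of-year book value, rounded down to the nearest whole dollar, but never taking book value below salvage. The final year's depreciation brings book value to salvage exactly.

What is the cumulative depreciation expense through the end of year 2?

Depreciable base = $93,599 − $11,000 = $82,599.
Year 1: ⌊$93,599 × 150%/3⌋ = $46,799. Book value $46,800.
Year 2: ⌊$46,800 × 150%/3⌋ = $23,400. Book value $23,400.
Accumulated through year 2 = $93,599 − $23,400 = $70,199.

$70,199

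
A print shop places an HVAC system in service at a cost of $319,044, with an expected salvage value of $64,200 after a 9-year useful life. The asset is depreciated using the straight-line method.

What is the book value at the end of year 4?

Depreciable base = $319,044 − $64,200 = $254,844.
Annual expense = $254,844 / 9 = $28,316.
End of year 1: book value $290,728.
End of year 2: book value $262,412.
End of year 3: book value $234,096.
End of year 4: book value $205,780.

$205,780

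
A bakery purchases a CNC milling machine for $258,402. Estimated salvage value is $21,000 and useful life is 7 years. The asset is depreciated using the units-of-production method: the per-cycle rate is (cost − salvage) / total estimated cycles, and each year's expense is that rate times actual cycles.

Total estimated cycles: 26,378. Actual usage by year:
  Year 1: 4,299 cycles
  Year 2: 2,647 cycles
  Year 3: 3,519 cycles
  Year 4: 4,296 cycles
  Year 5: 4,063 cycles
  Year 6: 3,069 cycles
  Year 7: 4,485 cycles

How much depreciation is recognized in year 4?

Depreciable base = $258,402 − $21,000 = $237,402.
Rate = $237,402 / 26,378 cycles = $9 per cycle.
Year 1: 4,299 × $9 = $38,691. Book value $219,711.
Year 2: 2,647 × $9 = $23,823. Book value $195,888.
Year 3: 3,519 × $9 = $31,671. Book value $164,217.
Year 4: 4,296 × $9 = $38,664. Book value $125,553.

$38,664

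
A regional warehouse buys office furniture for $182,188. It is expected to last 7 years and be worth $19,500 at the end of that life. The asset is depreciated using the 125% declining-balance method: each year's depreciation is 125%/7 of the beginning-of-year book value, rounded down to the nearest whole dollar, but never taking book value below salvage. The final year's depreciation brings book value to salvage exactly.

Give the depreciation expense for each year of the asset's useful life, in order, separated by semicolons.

Depreciable base = $182,188 − $19,500 = $162,688.
Year 1: ⌊$182,188 × 125%/7⌋ = $32,533. Book value $149,655.
Year 2: ⌊$149,655 × 125%/7⌋ = $26,724. Book value $122,931.
Year 3: ⌊$122,931 × 125%/7⌋ = $21,951. Book value $100,980.
Year 4: ⌊$100,980 × 125%/7⌋ = $18,032. Book value $82,948.
Year 5: ⌊$82,948 × 125%/7⌋ = $14,812. Book value $68,136.
Year 6: ⌊$68,136 × 125%/7⌋ = $12,167. Book value $55,969.
Year 7 (final): $55,969 − $19,500 = $36,469. Book value $19,500.

$32,533; $26,724; $21,951; $18,032; $14,812; $12,167; $36,469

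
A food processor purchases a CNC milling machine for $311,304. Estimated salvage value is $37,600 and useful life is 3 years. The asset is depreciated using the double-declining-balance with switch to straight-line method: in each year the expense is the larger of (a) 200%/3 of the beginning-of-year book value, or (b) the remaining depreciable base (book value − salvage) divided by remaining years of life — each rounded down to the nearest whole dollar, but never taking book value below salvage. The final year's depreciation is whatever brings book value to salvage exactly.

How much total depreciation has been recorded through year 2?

$273,704

Depreciable base = $311,304 − $37,600 = $273,704.
Year 1: DB = ⌊$311,304 × 200%/3⌋ = $207,536; SL = ⌊$273,704/3⌋ = $91,234 → take DB $207,536. Book value $103,768.
Year 2: DB = ⌊$103,768 × 200%/3⌋ = $69,178; SL = ⌊$66,168/2⌋ = $33,084 → take DB $69,178, capped at $66,168. Book value $37,600.
Accumulated through year 2 = $311,304 − $37,600 = $273,704.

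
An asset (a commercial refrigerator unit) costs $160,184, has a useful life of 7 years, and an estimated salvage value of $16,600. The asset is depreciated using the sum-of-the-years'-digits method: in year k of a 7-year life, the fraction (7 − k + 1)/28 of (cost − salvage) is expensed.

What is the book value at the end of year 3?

Depreciable base = $160,184 − $16,600 = $143,584.
Sum of the years' digits = 7+6+5+4+3+2+1 = 28.
Year 1: $143,584 × 7/28 = $35,896. Book value $124,288.
Year 2: $143,584 × 6/28 = $30,768. Book value $93,520.
Year 3: $143,584 × 5/28 = $25,640. Book value $67,880.

$67,880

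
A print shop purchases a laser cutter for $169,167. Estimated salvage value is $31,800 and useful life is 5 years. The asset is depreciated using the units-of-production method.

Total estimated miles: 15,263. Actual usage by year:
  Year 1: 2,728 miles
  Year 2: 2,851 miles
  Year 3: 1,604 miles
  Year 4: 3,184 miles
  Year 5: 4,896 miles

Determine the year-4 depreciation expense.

Depreciable base = $169,167 − $31,800 = $137,367.
Rate = $137,367 / 15,263 miles = $9 per mile.
Year 1: 2,728 × $9 = $24,552. Book value $144,615.
Year 2: 2,851 × $9 = $25,659. Book value $118,956.
Year 3: 1,604 × $9 = $14,436. Book value $104,520.
Year 4: 3,184 × $9 = $28,656. Book value $75,864.

$28,656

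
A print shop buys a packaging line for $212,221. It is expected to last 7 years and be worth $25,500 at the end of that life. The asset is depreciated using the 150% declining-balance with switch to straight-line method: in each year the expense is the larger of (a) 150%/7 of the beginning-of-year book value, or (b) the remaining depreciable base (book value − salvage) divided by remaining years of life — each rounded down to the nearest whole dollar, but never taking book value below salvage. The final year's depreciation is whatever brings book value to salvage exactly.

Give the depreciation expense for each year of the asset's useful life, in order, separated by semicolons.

$45,475; $35,731; $28,074; $22,058; $18,461; $18,461; $18,461

Depreciable base = $212,221 − $25,500 = $186,721.
Year 1: DB = ⌊$212,221 × 150%/7⌋ = $45,475; SL = ⌊$186,721/7⌋ = $26,674 → take DB $45,475. Book value $166,746.
Year 2: DB = ⌊$166,746 × 150%/7⌋ = $35,731; SL = ⌊$141,246/6⌋ = $23,541 → take DB $35,731. Book value $131,015.
Year 3: DB = ⌊$131,015 × 150%/7⌋ = $28,074; SL = ⌊$105,515/5⌋ = $21,103 → take DB $28,074. Book value $102,941.
Year 4: DB = ⌊$102,941 × 150%/7⌋ = $22,058; SL = ⌊$77,441/4⌋ = $19,360 → take DB $22,058. Book value $80,883.
Year 5: DB = ⌊$80,883 × 150%/7⌋ = $17,332; SL = ⌊$55,383/3⌋ = $18,461 → take SL $18,461. Book value $62,422.
Year 6: DB = ⌊$62,422 × 150%/7⌋ = $13,376; SL = ⌊$36,922/2⌋ = $18,461 → take SL $18,461. Book value $43,961.
Year 7 (final): $43,961 − $25,500 = $18,461. Book value $25,500.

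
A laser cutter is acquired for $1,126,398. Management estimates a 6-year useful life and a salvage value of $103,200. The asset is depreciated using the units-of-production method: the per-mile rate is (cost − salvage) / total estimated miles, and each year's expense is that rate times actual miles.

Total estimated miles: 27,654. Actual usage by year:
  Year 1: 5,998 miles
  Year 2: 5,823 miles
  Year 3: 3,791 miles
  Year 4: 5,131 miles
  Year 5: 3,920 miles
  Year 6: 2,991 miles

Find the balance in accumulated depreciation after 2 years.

$437,377

Depreciable base = $1,126,398 − $103,200 = $1,023,198.
Rate = $1,023,198 / 27,654 miles = $37 per mile.
Year 1: 5,998 × $37 = $221,926. Book value $904,472.
Year 2: 5,823 × $37 = $215,451. Book value $689,021.
Accumulated through year 2 = $1,126,398 − $689,021 = $437,377.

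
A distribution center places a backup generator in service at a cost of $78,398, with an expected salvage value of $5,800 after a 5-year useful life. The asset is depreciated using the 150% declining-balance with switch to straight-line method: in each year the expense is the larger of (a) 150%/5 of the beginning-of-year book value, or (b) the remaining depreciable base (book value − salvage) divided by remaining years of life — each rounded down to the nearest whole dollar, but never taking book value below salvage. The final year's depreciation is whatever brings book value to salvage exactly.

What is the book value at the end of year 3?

Depreciable base = $78,398 − $5,800 = $72,598.
Year 1: DB = ⌊$78,398 × 150%/5⌋ = $23,519; SL = ⌊$72,598/5⌋ = $14,519 → take DB $23,519. Book value $54,879.
Year 2: DB = ⌊$54,879 × 150%/5⌋ = $16,463; SL = ⌊$49,079/4⌋ = $12,269 → take DB $16,463. Book value $38,416.
Year 3: DB = ⌊$38,416 × 150%/5⌋ = $11,524; SL = ⌊$32,616/3⌋ = $10,872 → take DB $11,524. Book value $26,892.

$26,892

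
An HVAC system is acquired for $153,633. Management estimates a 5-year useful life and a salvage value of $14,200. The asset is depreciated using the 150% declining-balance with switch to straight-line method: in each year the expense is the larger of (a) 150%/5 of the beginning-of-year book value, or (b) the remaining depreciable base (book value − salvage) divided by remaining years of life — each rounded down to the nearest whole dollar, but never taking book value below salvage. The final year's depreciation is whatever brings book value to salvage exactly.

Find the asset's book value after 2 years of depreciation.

Depreciable base = $153,633 − $14,200 = $139,433.
Year 1: DB = ⌊$153,633 × 150%/5⌋ = $46,089; SL = ⌊$139,433/5⌋ = $27,886 → take DB $46,089. Book value $107,544.
Year 2: DB = ⌊$107,544 × 150%/5⌋ = $32,263; SL = ⌊$93,344/4⌋ = $23,336 → take DB $32,263. Book value $75,281.

$75,281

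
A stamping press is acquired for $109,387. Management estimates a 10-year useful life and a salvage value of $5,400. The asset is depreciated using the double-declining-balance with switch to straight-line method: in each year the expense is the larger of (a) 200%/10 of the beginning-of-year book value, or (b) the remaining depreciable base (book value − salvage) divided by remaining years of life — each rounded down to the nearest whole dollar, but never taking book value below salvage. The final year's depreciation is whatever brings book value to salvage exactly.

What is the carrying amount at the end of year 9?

$11,219

Depreciable base = $109,387 − $5,400 = $103,987.
Year 1: DB = ⌊$109,387 × 200%/10⌋ = $21,877; SL = ⌊$103,987/10⌋ = $10,398 → take DB $21,877. Book value $87,510.
Year 2: DB = ⌊$87,510 × 200%/10⌋ = $17,502; SL = ⌊$82,110/9⌋ = $9,123 → take DB $17,502. Book value $70,008.
Year 3: DB = ⌊$70,008 × 200%/10⌋ = $14,001; SL = ⌊$64,608/8⌋ = $8,076 → take DB $14,001. Book value $56,007.
Year 4: DB = ⌊$56,007 × 200%/10⌋ = $11,201; SL = ⌊$50,607/7⌋ = $7,229 → take DB $11,201. Book value $44,806.
Year 5: DB = ⌊$44,806 × 200%/10⌋ = $8,961; SL = ⌊$39,406/6⌋ = $6,567 → take DB $8,961. Book value $35,845.
Year 6: DB = ⌊$35,845 × 200%/10⌋ = $7,169; SL = ⌊$30,445/5⌋ = $6,089 → take DB $7,169. Book value $28,676.
Year 7: DB = ⌊$28,676 × 200%/10⌋ = $5,735; SL = ⌊$23,276/4⌋ = $5,819 → take SL $5,819. Book value $22,857.
Year 8: DB = ⌊$22,857 × 200%/10⌋ = $4,571; SL = ⌊$17,457/3⌋ = $5,819 → take SL $5,819. Book value $17,038.
Year 9: DB = ⌊$17,038 × 200%/10⌋ = $3,407; SL = ⌊$11,638/2⌋ = $5,819 → take SL $5,819. Book value $11,219.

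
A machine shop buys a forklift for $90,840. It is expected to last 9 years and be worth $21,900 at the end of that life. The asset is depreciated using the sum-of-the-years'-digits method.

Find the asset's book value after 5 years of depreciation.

Depreciable base = $90,840 − $21,900 = $68,940.
Sum of the years' digits = 9+8+7+6+5+4+3+2+1 = 45.
Year 1: $68,940 × 9/45 = $13,788. Book value $77,052.
Year 2: $68,940 × 8/45 = $12,256. Book value $64,796.
Year 3: $68,940 × 7/45 = $10,724. Book value $54,072.
Year 4: $68,940 × 6/45 = $9,192. Book value $44,880.
Year 5: $68,940 × 5/45 = $7,660. Book value $37,220.

$37,220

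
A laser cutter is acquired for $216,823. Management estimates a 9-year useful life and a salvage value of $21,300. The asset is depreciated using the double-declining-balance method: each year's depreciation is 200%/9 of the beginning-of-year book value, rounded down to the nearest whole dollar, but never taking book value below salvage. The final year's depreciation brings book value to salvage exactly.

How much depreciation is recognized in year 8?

Depreciable base = $216,823 − $21,300 = $195,523.
Year 1: ⌊$216,823 × 200%/9⌋ = $48,182. Book value $168,641.
Year 2: ⌊$168,641 × 200%/9⌋ = $37,475. Book value $131,166.
Year 3: ⌊$131,166 × 200%/9⌋ = $29,148. Book value $102,018.
Year 4: ⌊$102,018 × 200%/9⌋ = $22,670. Book value $79,348.
Year 5: ⌊$79,348 × 200%/9⌋ = $17,632. Book value $61,716.
Year 6: ⌊$61,716 × 200%/9⌋ = $13,714. Book value $48,002.
Year 7: ⌊$48,002 × 200%/9⌋ = $10,667. Book value $37,335.
Year 8: ⌊$37,335 × 200%/9⌋ = $8,296. Book value $29,039.

$8,296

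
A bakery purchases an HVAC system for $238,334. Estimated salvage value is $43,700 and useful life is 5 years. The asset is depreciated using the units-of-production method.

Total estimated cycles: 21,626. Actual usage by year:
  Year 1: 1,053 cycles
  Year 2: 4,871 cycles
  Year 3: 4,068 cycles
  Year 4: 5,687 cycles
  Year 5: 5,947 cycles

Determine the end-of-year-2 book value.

Depreciable base = $238,334 − $43,700 = $194,634.
Rate = $194,634 / 21,626 cycles = $9 per cycle.
Year 1: 1,053 × $9 = $9,477. Book value $228,857.
Year 2: 4,871 × $9 = $43,839. Book value $185,018.

$185,018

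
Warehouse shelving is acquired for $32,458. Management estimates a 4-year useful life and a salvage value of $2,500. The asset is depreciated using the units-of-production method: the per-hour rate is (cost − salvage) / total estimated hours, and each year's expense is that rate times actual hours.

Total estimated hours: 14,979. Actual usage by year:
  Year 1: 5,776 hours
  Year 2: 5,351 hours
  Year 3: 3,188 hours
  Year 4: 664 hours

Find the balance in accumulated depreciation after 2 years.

$22,254

Depreciable base = $32,458 − $2,500 = $29,958.
Rate = $29,958 / 14,979 hours = $2 per hour.
Year 1: 5,776 × $2 = $11,552. Book value $20,906.
Year 2: 5,351 × $2 = $10,702. Book value $10,204.
Accumulated through year 2 = $32,458 − $10,204 = $22,254.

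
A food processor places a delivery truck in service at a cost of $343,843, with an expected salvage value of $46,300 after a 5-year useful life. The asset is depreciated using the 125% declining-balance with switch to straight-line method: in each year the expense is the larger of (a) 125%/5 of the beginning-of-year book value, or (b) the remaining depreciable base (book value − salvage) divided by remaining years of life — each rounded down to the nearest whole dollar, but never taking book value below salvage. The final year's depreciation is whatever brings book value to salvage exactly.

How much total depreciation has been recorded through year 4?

Depreciable base = $343,843 − $46,300 = $297,543.
Year 1: DB = ⌊$343,843 × 125%/5⌋ = $85,960; SL = ⌊$297,543/5⌋ = $59,508 → take DB $85,960. Book value $257,883.
Year 2: DB = ⌊$257,883 × 125%/5⌋ = $64,470; SL = ⌊$211,583/4⌋ = $52,895 → take DB $64,470. Book value $193,413.
Year 3: DB = ⌊$193,413 × 125%/5⌋ = $48,353; SL = ⌊$147,113/3⌋ = $49,037 → take SL $49,037. Book value $144,376.
Year 4: DB = ⌊$144,376 × 125%/5⌋ = $36,094; SL = ⌊$98,076/2⌋ = $49,038 → take SL $49,038. Book value $95,338.
Accumulated through year 4 = $343,843 − $95,338 = $248,505.

$248,505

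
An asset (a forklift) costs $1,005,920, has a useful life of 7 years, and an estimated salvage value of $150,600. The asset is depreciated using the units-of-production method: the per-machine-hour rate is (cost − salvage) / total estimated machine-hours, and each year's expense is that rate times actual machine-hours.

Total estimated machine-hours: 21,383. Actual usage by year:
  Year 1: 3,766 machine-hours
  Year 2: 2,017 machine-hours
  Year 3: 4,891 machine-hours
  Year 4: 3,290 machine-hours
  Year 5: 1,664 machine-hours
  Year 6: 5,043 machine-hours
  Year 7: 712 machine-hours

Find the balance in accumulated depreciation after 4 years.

$558,560

Depreciable base = $1,005,920 − $150,600 = $855,320.
Rate = $855,320 / 21,383 machine-hours = $40 per machine-hour.
Year 1: 3,766 × $40 = $150,640. Book value $855,280.
Year 2: 2,017 × $40 = $80,680. Book value $774,600.
Year 3: 4,891 × $40 = $195,640. Book value $578,960.
Year 4: 3,290 × $40 = $131,600. Book value $447,360.
Accumulated through year 4 = $1,005,920 − $447,360 = $558,560.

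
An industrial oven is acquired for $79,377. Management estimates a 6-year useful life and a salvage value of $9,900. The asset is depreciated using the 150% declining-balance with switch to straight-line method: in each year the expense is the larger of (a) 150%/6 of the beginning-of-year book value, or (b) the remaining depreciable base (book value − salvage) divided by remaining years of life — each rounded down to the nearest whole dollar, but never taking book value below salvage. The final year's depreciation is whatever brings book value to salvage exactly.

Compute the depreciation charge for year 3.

Depreciable base = $79,377 − $9,900 = $69,477.
Year 1: DB = ⌊$79,377 × 150%/6⌋ = $19,844; SL = ⌊$69,477/6⌋ = $11,579 → take DB $19,844. Book value $59,533.
Year 2: DB = ⌊$59,533 × 150%/6⌋ = $14,883; SL = ⌊$49,633/5⌋ = $9,926 → take DB $14,883. Book value $44,650.
Year 3: DB = ⌊$44,650 × 150%/6⌋ = $11,162; SL = ⌊$34,750/4⌋ = $8,687 → take DB $11,162. Book value $33,488.

$11,162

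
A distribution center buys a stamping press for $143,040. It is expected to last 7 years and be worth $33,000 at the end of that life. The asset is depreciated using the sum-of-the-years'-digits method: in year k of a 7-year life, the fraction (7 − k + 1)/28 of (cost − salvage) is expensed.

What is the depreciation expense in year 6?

$7,860

Depreciable base = $143,040 − $33,000 = $110,040.
Sum of the years' digits = 7+6+5+4+3+2+1 = 28.
Year 1: $110,040 × 7/28 = $27,510. Book value $115,530.
Year 2: $110,040 × 6/28 = $23,580. Book value $91,950.
Year 3: $110,040 × 5/28 = $19,650. Book value $72,300.
Year 4: $110,040 × 4/28 = $15,720. Book value $56,580.
Year 5: $110,040 × 3/28 = $11,790. Book value $44,790.
Year 6: $110,040 × 2/28 = $7,860. Book value $36,930.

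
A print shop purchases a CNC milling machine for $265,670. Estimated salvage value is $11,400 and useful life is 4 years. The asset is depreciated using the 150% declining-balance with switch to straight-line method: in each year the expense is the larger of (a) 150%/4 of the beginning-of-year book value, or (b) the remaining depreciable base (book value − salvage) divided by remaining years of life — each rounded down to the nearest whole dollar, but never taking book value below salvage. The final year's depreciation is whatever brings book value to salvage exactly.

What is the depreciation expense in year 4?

$46,189

Depreciable base = $265,670 − $11,400 = $254,270.
Year 1: DB = ⌊$265,670 × 150%/4⌋ = $99,626; SL = ⌊$254,270/4⌋ = $63,567 → take DB $99,626. Book value $166,044.
Year 2: DB = ⌊$166,044 × 150%/4⌋ = $62,266; SL = ⌊$154,644/3⌋ = $51,548 → take DB $62,266. Book value $103,778.
Year 3: DB = ⌊$103,778 × 150%/4⌋ = $38,916; SL = ⌊$92,378/2⌋ = $46,189 → take SL $46,189. Book value $57,589.
Year 4 (final): $57,589 − $11,400 = $46,189. Book value $11,400.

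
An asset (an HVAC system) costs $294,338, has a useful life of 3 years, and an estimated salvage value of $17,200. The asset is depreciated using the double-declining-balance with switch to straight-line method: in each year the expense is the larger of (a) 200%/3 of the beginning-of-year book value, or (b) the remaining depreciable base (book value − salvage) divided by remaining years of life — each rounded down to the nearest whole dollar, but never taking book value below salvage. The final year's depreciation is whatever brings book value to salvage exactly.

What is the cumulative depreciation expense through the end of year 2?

Depreciable base = $294,338 − $17,200 = $277,138.
Year 1: DB = ⌊$294,338 × 200%/3⌋ = $196,225; SL = ⌊$277,138/3⌋ = $92,379 → take DB $196,225. Book value $98,113.
Year 2: DB = ⌊$98,113 × 200%/3⌋ = $65,408; SL = ⌊$80,913/2⌋ = $40,456 → take DB $65,408. Book value $32,705.
Accumulated through year 2 = $294,338 − $32,705 = $261,633.

$261,633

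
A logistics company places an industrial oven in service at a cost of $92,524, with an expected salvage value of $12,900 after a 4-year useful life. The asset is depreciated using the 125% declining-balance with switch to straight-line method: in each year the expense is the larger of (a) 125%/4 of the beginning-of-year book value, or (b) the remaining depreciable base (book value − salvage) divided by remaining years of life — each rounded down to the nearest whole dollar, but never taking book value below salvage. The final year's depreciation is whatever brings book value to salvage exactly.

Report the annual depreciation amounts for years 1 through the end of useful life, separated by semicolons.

$28,913; $19,878; $15,416; $15,417

Depreciable base = $92,524 − $12,900 = $79,624.
Year 1: DB = ⌊$92,524 × 125%/4⌋ = $28,913; SL = ⌊$79,624/4⌋ = $19,906 → take DB $28,913. Book value $63,611.
Year 2: DB = ⌊$63,611 × 125%/4⌋ = $19,878; SL = ⌊$50,711/3⌋ = $16,903 → take DB $19,878. Book value $43,733.
Year 3: DB = ⌊$43,733 × 125%/4⌋ = $13,666; SL = ⌊$30,833/2⌋ = $15,416 → take SL $15,416. Book value $28,317.
Year 4 (final): $28,317 − $12,900 = $15,417. Book value $12,900.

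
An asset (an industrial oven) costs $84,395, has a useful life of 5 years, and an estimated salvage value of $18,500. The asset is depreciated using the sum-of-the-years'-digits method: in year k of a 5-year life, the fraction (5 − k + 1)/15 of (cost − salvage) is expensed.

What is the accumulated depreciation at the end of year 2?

$39,537

Depreciable base = $84,395 − $18,500 = $65,895.
Sum of the years' digits = 5+4+3+2+1 = 15.
Year 1: $65,895 × 5/15 = $21,965. Book value $62,430.
Year 2: $65,895 × 4/15 = $17,572. Book value $44,858.
Accumulated through year 2 = $84,395 − $44,858 = $39,537.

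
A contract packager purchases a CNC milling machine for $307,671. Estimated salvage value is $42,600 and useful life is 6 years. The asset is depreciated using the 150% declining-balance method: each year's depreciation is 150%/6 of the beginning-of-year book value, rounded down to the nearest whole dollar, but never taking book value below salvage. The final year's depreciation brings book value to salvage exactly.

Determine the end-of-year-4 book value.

$97,350

Depreciable base = $307,671 − $42,600 = $265,071.
Year 1: ⌊$307,671 × 150%/6⌋ = $76,917. Book value $230,754.
Year 2: ⌊$230,754 × 150%/6⌋ = $57,688. Book value $173,066.
Year 3: ⌊$173,066 × 150%/6⌋ = $43,266. Book value $129,800.
Year 4: ⌊$129,800 × 150%/6⌋ = $32,450. Book value $97,350.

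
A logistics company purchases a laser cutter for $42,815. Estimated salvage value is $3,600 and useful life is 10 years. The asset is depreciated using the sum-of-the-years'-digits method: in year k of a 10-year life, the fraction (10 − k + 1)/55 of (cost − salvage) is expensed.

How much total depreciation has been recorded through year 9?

$38,502

Depreciable base = $42,815 − $3,600 = $39,215.
Sum of the years' digits = 10+9+8+7+6+5+4+3+2+1 = 55.
Year 1: $39,215 × 10/55 = $7,130. Book value $35,685.
Year 2: $39,215 × 9/55 = $6,417. Book value $29,268.
Year 3: $39,215 × 8/55 = $5,704. Book value $23,564.
Year 4: $39,215 × 7/55 = $4,991. Book value $18,573.
Year 5: $39,215 × 6/55 = $4,278. Book value $14,295.
Year 6: $39,215 × 5/55 = $3,565. Book value $10,730.
Year 7: $39,215 × 4/55 = $2,852. Book value $7,878.
Year 8: $39,215 × 3/55 = $2,139. Book value $5,739.
Year 9: $39,215 × 2/55 = $1,426. Book value $4,313.
Accumulated through year 9 = $42,815 − $4,313 = $38,502.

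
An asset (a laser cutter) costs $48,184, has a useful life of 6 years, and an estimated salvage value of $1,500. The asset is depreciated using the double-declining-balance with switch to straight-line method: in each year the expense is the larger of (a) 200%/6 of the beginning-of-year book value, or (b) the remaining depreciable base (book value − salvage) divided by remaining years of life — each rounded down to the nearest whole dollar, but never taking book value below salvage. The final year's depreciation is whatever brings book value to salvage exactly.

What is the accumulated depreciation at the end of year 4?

$38,665

Depreciable base = $48,184 − $1,500 = $46,684.
Year 1: DB = ⌊$48,184 × 200%/6⌋ = $16,061; SL = ⌊$46,684/6⌋ = $7,780 → take DB $16,061. Book value $32,123.
Year 2: DB = ⌊$32,123 × 200%/6⌋ = $10,707; SL = ⌊$30,623/5⌋ = $6,124 → take DB $10,707. Book value $21,416.
Year 3: DB = ⌊$21,416 × 200%/6⌋ = $7,138; SL = ⌊$19,916/4⌋ = $4,979 → take DB $7,138. Book value $14,278.
Year 4: DB = ⌊$14,278 × 200%/6⌋ = $4,759; SL = ⌊$12,778/3⌋ = $4,259 → take DB $4,759. Book value $9,519.
Accumulated through year 4 = $48,184 − $9,519 = $38,665.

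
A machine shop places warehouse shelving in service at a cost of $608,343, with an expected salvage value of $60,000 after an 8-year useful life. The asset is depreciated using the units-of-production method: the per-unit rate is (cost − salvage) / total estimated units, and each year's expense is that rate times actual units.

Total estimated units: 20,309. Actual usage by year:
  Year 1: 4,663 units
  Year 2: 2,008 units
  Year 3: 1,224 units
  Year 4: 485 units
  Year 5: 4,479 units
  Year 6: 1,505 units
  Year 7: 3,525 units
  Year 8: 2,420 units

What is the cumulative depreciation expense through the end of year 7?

$483,003

Depreciable base = $608,343 − $60,000 = $548,343.
Rate = $548,343 / 20,309 units = $27 per unit.
Year 1: 4,663 × $27 = $125,901. Book value $482,442.
Year 2: 2,008 × $27 = $54,216. Book value $428,226.
Year 3: 1,224 × $27 = $33,048. Book value $395,178.
Year 4: 485 × $27 = $13,095. Book value $382,083.
Year 5: 4,479 × $27 = $120,933. Book value $261,150.
Year 6: 1,505 × $27 = $40,635. Book value $220,515.
Year 7: 3,525 × $27 = $95,175. Book value $125,340.
Accumulated through year 7 = $608,343 − $125,340 = $483,003.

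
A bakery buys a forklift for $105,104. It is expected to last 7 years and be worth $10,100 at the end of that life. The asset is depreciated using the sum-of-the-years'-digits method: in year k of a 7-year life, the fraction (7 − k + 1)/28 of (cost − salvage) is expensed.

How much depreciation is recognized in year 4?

Depreciable base = $105,104 − $10,100 = $95,004.
Sum of the years' digits = 7+6+5+4+3+2+1 = 28.
Year 1: $95,004 × 7/28 = $23,751. Book value $81,353.
Year 2: $95,004 × 6/28 = $20,358. Book value $60,995.
Year 3: $95,004 × 5/28 = $16,965. Book value $44,030.
Year 4: $95,004 × 4/28 = $13,572. Book value $30,458.

$13,572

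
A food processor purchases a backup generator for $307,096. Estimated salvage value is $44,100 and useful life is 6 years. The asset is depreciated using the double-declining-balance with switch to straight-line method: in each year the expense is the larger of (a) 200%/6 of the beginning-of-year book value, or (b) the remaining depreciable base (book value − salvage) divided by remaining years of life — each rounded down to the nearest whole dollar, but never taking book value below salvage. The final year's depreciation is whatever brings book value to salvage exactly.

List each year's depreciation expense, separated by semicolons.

$102,365; $68,243; $45,496; $30,330; $16,562; $0

Depreciable base = $307,096 − $44,100 = $262,996.
Year 1: DB = ⌊$307,096 × 200%/6⌋ = $102,365; SL = ⌊$262,996/6⌋ = $43,832 → take DB $102,365. Book value $204,731.
Year 2: DB = ⌊$204,731 × 200%/6⌋ = $68,243; SL = ⌊$160,631/5⌋ = $32,126 → take DB $68,243. Book value $136,488.
Year 3: DB = ⌊$136,488 × 200%/6⌋ = $45,496; SL = ⌊$92,388/4⌋ = $23,097 → take DB $45,496. Book value $90,992.
Year 4: DB = ⌊$90,992 × 200%/6⌋ = $30,330; SL = ⌊$46,892/3⌋ = $15,630 → take DB $30,330. Book value $60,662.
Year 5: DB = ⌊$60,662 × 200%/6⌋ = $20,220; SL = ⌊$16,562/2⌋ = $8,281 → take DB $20,220, capped at $16,562. Book value $44,100.
Year 6 (final): $44,100 − $44,100 = $0. Book value $44,100.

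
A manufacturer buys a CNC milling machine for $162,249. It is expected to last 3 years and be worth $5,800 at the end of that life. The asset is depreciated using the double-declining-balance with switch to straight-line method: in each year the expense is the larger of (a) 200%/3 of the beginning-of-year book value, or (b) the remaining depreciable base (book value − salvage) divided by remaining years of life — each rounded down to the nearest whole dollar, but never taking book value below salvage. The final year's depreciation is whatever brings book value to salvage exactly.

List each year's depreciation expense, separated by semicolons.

Depreciable base = $162,249 − $5,800 = $156,449.
Year 1: DB = ⌊$162,249 × 200%/3⌋ = $108,166; SL = ⌊$156,449/3⌋ = $52,149 → take DB $108,166. Book value $54,083.
Year 2: DB = ⌊$54,083 × 200%/3⌋ = $36,055; SL = ⌊$48,283/2⌋ = $24,141 → take DB $36,055. Book value $18,028.
Year 3 (final): $18,028 − $5,800 = $12,228. Book value $5,800.

$108,166; $36,055; $12,228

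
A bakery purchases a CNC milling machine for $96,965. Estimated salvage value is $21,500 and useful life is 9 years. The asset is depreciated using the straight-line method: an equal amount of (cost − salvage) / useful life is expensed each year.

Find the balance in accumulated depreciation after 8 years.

$67,080

Depreciable base = $96,965 − $21,500 = $75,465.
Annual expense = $75,465 / 9 = $8,385.
End of year 1: book value $88,580.
End of year 2: book value $80,195.
End of year 3: book value $71,810.
End of year 4: book value $63,425.
End of year 5: book value $55,040.
End of year 6: book value $46,655.
End of year 7: book value $38,270.
End of year 8: book value $29,885.
Accumulated through year 8 = $96,965 − $29,885 = $67,080.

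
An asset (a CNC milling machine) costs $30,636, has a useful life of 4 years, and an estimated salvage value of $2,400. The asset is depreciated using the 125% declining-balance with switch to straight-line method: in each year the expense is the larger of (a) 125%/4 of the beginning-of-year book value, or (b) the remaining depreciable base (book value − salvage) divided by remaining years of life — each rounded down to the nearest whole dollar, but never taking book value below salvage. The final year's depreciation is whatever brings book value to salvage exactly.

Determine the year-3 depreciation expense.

$6,040

Depreciable base = $30,636 − $2,400 = $28,236.
Year 1: DB = ⌊$30,636 × 125%/4⌋ = $9,573; SL = ⌊$28,236/4⌋ = $7,059 → take DB $9,573. Book value $21,063.
Year 2: DB = ⌊$21,063 × 125%/4⌋ = $6,582; SL = ⌊$18,663/3⌋ = $6,221 → take DB $6,582. Book value $14,481.
Year 3: DB = ⌊$14,481 × 125%/4⌋ = $4,525; SL = ⌊$12,081/2⌋ = $6,040 → take SL $6,040. Book value $8,441.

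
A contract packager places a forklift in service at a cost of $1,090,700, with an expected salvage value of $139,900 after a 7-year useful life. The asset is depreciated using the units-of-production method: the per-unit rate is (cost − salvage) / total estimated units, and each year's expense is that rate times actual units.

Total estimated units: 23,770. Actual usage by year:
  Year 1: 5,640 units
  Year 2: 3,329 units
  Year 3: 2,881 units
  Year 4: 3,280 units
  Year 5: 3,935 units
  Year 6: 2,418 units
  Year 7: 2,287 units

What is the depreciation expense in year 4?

$131,200

Depreciable base = $1,090,700 − $139,900 = $950,800.
Rate = $950,800 / 23,770 units = $40 per unit.
Year 1: 5,640 × $40 = $225,600. Book value $865,100.
Year 2: 3,329 × $40 = $133,160. Book value $731,940.
Year 3: 2,881 × $40 = $115,240. Book value $616,700.
Year 4: 3,280 × $40 = $131,200. Book value $485,500.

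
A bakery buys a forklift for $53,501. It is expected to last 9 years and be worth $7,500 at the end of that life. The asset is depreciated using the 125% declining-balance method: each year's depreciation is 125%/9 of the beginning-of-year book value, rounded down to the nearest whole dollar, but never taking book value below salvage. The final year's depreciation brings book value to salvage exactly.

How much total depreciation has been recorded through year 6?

$31,685

Depreciable base = $53,501 − $7,500 = $46,001.
Year 1: ⌊$53,501 × 125%/9⌋ = $7,430. Book value $46,071.
Year 2: ⌊$46,071 × 125%/9⌋ = $6,398. Book value $39,673.
Year 3: ⌊$39,673 × 125%/9⌋ = $5,510. Book value $34,163.
Year 4: ⌊$34,163 × 125%/9⌋ = $4,744. Book value $29,419.
Year 5: ⌊$29,419 × 125%/9⌋ = $4,085. Book value $25,334.
Year 6: ⌊$25,334 × 125%/9⌋ = $3,518. Book value $21,816.
Accumulated through year 6 = $53,501 − $21,816 = $31,685.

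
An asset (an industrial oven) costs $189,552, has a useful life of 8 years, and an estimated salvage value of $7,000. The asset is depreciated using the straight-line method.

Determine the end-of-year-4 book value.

$98,276

Depreciable base = $189,552 − $7,000 = $182,552.
Annual expense = $182,552 / 8 = $22,819.
End of year 1: book value $166,733.
End of year 2: book value $143,914.
End of year 3: book value $121,095.
End of year 4: book value $98,276.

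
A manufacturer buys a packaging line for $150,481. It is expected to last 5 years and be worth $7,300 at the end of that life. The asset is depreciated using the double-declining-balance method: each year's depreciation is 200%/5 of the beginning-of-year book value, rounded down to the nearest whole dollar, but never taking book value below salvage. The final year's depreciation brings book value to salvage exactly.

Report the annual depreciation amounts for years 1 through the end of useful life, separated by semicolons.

Depreciable base = $150,481 − $7,300 = $143,181.
Year 1: ⌊$150,481 × 200%/5⌋ = $60,192. Book value $90,289.
Year 2: ⌊$90,289 × 200%/5⌋ = $36,115. Book value $54,174.
Year 3: ⌊$54,174 × 200%/5⌋ = $21,669. Book value $32,505.
Year 4: ⌊$32,505 × 200%/5⌋ = $13,002. Book value $19,503.
Year 5 (final): $19,503 − $7,300 = $12,203. Book value $7,300.

$60,192; $36,115; $21,669; $13,002; $12,203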